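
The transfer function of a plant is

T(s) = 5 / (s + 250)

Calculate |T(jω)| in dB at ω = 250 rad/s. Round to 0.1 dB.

Substitute s = j250:
Numerator: 5 = 5 + j0
Denominator: (j250) + 250 = 250 + j250
|N| = √(5² + 0²) ≈ 5, ∠N ≈ 0.00°
|D| = √(250² + 250²) ≈ 353.55, ∠D ≈ 45.00°
|T| = 5 / 353.55 ≈ 0.014142
Gain = 20 log₁₀(0.014142) ≈ -36.99 dB

-37.0 dB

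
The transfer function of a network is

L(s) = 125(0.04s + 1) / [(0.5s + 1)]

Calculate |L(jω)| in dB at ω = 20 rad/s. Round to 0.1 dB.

24.0 dB

At ω = 20 rad/s:
zero (1 + j20·0.04) = 1 + j0.8 → |·| ≈ 1.2806, ∠ ≈ 38.66°
pole (1 + j20·0.5) = 1 + j10 → |·| ≈ 10.05, ∠ ≈ 84.29°
|L| = 125 · 1.2806 / (10.05) ≈ 15.928
Gain = 20 log₁₀(15.928) ≈ 24.04 dB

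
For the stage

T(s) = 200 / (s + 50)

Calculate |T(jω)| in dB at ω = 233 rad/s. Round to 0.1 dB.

Substitute s = j233:
Numerator: 200 = 200 + j0
Denominator: (j233) + 50 = 50 + j233
|N| = √(200² + 0²) ≈ 200, ∠N ≈ 0.00°
|D| = √(50² + 233²) ≈ 238.3, ∠D ≈ 77.89°
|T| = 200 / 238.3 ≈ 0.83928
Gain = 20 log₁₀(0.83928) ≈ -1.52 dB

-1.5 dB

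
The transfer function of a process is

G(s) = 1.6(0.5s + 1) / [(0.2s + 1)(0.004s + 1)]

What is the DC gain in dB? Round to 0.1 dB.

4.1 dB

G(0) = 1.6 · 1 / 1 = 1.6
20 log₁₀(1.6) ≈ 4.08 dB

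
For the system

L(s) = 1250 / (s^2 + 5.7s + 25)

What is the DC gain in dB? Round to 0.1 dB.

34.0 dB

L(0) = 1250 / 25 = 50
20 log₁₀(50) ≈ 33.98 dB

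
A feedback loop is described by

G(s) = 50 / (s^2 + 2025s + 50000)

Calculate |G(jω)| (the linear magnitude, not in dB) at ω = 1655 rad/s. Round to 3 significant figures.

1.16e-05

Substitute s = j1655:
Numerator: 50 = 50 + j0
Denominator: (j1655)^2 + 2025(j1655) + 50000 = -2689025 + j3351375
|N| = √(50² + 0²) ≈ 50, ∠N ≈ 0.00°
|D| = √(2689025² + 3351375²) ≈ 4.2968e+06, ∠D ≈ 128.74°
|G| = 50 / 4.2968e+06 ≈ 1.1637e-05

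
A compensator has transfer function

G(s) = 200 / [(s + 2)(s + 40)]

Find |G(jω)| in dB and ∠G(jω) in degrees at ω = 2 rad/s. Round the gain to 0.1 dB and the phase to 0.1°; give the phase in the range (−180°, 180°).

At s = jω = j2:
pole (s+2): 2 + j2 → |·| = √(2²+2²) = √8 ≈ 2.8284, ∠ = arctan(2/2) ≈ 45.00°
pole (s+40): 40 + j2 → |·| = √(40²+2²) = √1604 ≈ 40.05, ∠ = arctan(2/40) ≈ 2.86°
|G| = 200 / 113.28 ≈ 1.7655
Gain = 20 log₁₀(1.7655) ≈ 4.94 dB
∠G = 0.00° − 47.86° = -47.86°

4.9 dB, -47.9°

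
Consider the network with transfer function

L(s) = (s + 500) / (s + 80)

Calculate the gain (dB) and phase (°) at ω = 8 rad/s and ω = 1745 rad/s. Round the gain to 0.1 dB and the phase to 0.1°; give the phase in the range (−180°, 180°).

Substitute s = j8:
Numerator: (j8) + 500 = 500 + j8
Denominator: (j8) + 80 = 80 + j8
|N| = √(500² + 8²) ≈ 500.06, ∠N ≈ 0.92°
|D| = √(80² + 8²) ≈ 80.399, ∠D ≈ 5.71°
|L| = 500.06 / 80.399 ≈ 6.2197
Gain = 20 log₁₀(6.2197) ≈ 15.88 dB
∠L = 0.92° − 5.71° = -4.79°

Substitute s = j1745:
Numerator: (j1745) + 500 = 500 + j1745
Denominator: (j1745) + 80 = 80 + j1745
|N| = √(500² + 1745²) ≈ 1815.2, ∠N ≈ 74.01°
|D| = √(80² + 1745²) ≈ 1746.8, ∠D ≈ 87.38°
|L| = 1815.2 / 1746.8 ≈ 1.0392
Gain = 20 log₁₀(1.0392) ≈ 0.33 dB
∠L = 74.01° − 87.38° = -13.37°

ω = 8: 15.9 dB, -4.8°; ω = 1745: 0.3 dB, -13.4°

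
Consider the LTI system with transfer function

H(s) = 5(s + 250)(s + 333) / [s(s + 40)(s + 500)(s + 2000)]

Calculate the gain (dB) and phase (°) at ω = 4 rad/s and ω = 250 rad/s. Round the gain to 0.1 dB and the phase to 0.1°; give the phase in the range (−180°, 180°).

ω = 4: -51.7 dB, -94.7°; ω = 250: -99.7 dB, -122.7°

At s = jω = j4:
zero (s+250): 250 + j4 → |·| = √(250²+4²) = √62516 ≈ 250.03, ∠ = arctan(4/250) ≈ 0.92°
zero (s+333): 333 + j4 → |·| = √(333²+4²) = √110905 ≈ 333.02, ∠ = arctan(4/333) ≈ 0.69°
pole (s+40): 40 + j4 → |·| = √(40²+4²) = √1616 ≈ 40.2, ∠ = arctan(4/40) ≈ 5.71°
pole (s+500): 500 + j4 → |·| = √(500²+4²) = √250016 ≈ 500.02, ∠ = arctan(4/500) ≈ 0.46°
pole (s+2000): 2000 + j4 → |·| = √(2000²+4²) = √4000016 ≈ 2000, ∠ = arctan(4/2000) ≈ 0.11°
pole at origin: |s| = 4, ∠ = 90.00° (in denominator)
|H| = 5 · 83265 / 1.6081e+08 ≈ 0.0025889
Gain = 20 log₁₀(0.0025889) ≈ -51.74 dB
∠H = 1.61° − 96.28° = -94.67°

At s = jω = j250:
zero (s+250): 250 + j250 → |·| = √(250²+250²) = √125000 ≈ 353.55, ∠ = arctan(250/250) ≈ 45.00°
zero (s+333): 333 + j250 → |·| = √(333²+250²) = √173389 ≈ 416.4, ∠ = arctan(250/333) ≈ 36.90°
pole (s+40): 40 + j250 → |·| = √(40²+250²) = √64100 ≈ 253.18, ∠ = arctan(250/40) ≈ 80.91°
pole (s+500): 500 + j250 → |·| = √(500²+250²) = √312500 ≈ 559.02, ∠ = arctan(250/500) ≈ 26.57°
pole (s+2000): 2000 + j250 → |·| = √(2000²+250²) = √4062500 ≈ 2015.6, ∠ = arctan(250/2000) ≈ 7.13°
pole at origin: |s| = 250, ∠ = 90.00° (in denominator)
|H| = 5 · 1.4722e+05 / 7.1318e+10 ≈ 1.0321e-05
Gain = 20 log₁₀(1.0321e-05) ≈ -99.73 dB
∠H = 81.90° − 204.61° = -122.71°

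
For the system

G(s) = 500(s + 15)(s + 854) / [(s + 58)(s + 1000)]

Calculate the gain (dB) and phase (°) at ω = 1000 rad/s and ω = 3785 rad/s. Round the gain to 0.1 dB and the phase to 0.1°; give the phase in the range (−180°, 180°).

At s = jω = j1000:
zero (s+15): 15 + j1000 → |·| = √(15²+1000²) = √1000225 ≈ 1000.1, ∠ = arctan(1000/15) ≈ 89.14°
zero (s+854): 854 + j1000 → |·| = √(854²+1000²) = √1729316 ≈ 1315, ∠ = arctan(1000/854) ≈ 49.50°
pole (s+58): 58 + j1000 → |·| = √(58²+1000²) = √1003364 ≈ 1001.7, ∠ = arctan(1000/58) ≈ 86.68°
pole (s+1000): 1000 + j1000 → |·| = √(1000²+1000²) = √2000000 ≈ 1414.2, ∠ = arctan(1000/1000) ≈ 45.00°
|G| = 500 · 1.3151e+06 / 1.4166e+06 ≈ 464.17
Gain = 20 log₁₀(464.17) ≈ 53.33 dB
∠G = 138.64° − 131.68° = 6.96°

At s = jω = j3785:
zero (s+15): 15 + j3785 → |·| = √(15²+3785²) = √14326450 ≈ 3785, ∠ = arctan(3785/15) ≈ 89.77°
zero (s+854): 854 + j3785 → |·| = √(854²+3785²) = √15055541 ≈ 3880.1, ∠ = arctan(3785/854) ≈ 77.29°
pole (s+58): 58 + j3785 → |·| = √(58²+3785²) = √14329589 ≈ 3785.4, ∠ = arctan(3785/58) ≈ 89.12°
pole (s+1000): 1000 + j3785 → |·| = √(1000²+3785²) = √15326225 ≈ 3914.9, ∠ = arctan(3785/1000) ≈ 75.20°
|G| = 500 · 1.4686e+07 / 1.4819e+07 ≈ 495.51
Gain = 20 log₁₀(495.51) ≈ 53.90 dB
∠G = 167.06° − 164.32° = 2.74°

ω = 1000: 53.3 dB, 7.0°; ω = 3785: 53.9 dB, 2.7°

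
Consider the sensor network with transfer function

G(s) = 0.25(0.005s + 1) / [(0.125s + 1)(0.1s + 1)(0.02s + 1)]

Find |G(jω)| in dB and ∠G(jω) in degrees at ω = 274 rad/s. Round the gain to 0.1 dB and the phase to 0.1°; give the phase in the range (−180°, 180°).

-81.8 dB, 158.0°

At ω = 274 rad/s:
zero (1 + j274·0.005) = 1 + j1.37 → |·| ≈ 1.6961, ∠ ≈ 53.87°
pole (1 + j274·0.125) = 1 + j34.25 → |·| ≈ 34.265, ∠ ≈ 88.33°
pole (1 + j274·0.1) = 1 + j27.4 → |·| ≈ 27.418, ∠ ≈ 87.91°
pole (1 + j274·0.02) = 1 + j5.48 → |·| ≈ 5.5705, ∠ ≈ 79.66°
|G| = 0.25 · 1.6961 / (34.265 · 27.418 · 5.5705) ≈ 8.1023e-05
Gain = 20 log₁₀(8.1023e-05) ≈ -81.83 dB
∠G = (53.87°) − (88.33° + 87.91° + 79.66°) = -202.03° ≡ 157.97° (principal value)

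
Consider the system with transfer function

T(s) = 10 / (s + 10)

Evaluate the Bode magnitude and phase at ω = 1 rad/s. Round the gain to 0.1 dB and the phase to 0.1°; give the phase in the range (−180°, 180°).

At s = jω = j1:
pole (s+10): 10 + j1 → |·| = √(10²+1²) = √101 ≈ 10.05, ∠ = arctan(1/10) ≈ 5.71°
|T| = 10 / 10.05 ≈ 0.99502
Gain = 20 log₁₀(0.99502) ≈ -0.04 dB
∠T = 0.00° − 5.71° = -5.71°

-0.0 dB, -5.7°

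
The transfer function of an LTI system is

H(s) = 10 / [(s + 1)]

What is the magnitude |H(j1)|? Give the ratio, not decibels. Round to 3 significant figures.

At ω = 1 rad/s:
pole (1 + j1·1) = 1 + j1 → |·| ≈ 1.4142, ∠ ≈ 45.00°
|H| = 10 · 1 / (1.4142) ≈ 7.0711

7.07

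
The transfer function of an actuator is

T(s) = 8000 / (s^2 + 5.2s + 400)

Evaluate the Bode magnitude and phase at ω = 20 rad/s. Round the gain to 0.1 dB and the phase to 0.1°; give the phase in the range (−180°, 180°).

At s = jω = j20:
quadratic: (j20)² + 5.2·j20 + 400 = 0 + j104 → |·| ≈ 104, ∠ ≈ 90.00°
|T| = 8000 / 104 ≈ 76.923
Gain = 20 log₁₀(76.923) ≈ 37.72 dB
∠T = 0.00° − 90.00° = -90.00°

37.7 dB, -90.0°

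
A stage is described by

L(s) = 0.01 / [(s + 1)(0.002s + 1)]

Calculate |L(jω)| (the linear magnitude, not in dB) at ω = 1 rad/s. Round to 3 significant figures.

0.00707

At ω = 1 rad/s:
pole (1 + j1·1) = 1 + j1 → |·| ≈ 1.4142, ∠ ≈ 45.00°
pole (1 + j1·0.002) = 1 + j0.002 → |·| ≈ 1, ∠ ≈ 0.11°
|L| = 0.01 · 1 / (1.4142 · 1) ≈ 0.0070711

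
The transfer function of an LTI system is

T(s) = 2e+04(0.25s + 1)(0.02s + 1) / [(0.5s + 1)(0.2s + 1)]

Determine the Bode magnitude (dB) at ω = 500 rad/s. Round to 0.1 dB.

60.0 dB

At ω = 500 rad/s:
zero (1 + j500·0.25) = 1 + j125 → |·| ≈ 125, ∠ ≈ 89.54°
zero (1 + j500·0.02) = 1 + j10 → |·| ≈ 10.05, ∠ ≈ 84.29°
pole (1 + j500·0.5) = 1 + j250 → |·| ≈ 250, ∠ ≈ 89.77°
pole (1 + j500·0.2) = 1 + j100 → |·| ≈ 100, ∠ ≈ 89.43°
|T| = 2e+04 · 125 · 10.05 / (250 · 100) ≈ 1005
Gain = 20 log₁₀(1005) ≈ 60.04 dB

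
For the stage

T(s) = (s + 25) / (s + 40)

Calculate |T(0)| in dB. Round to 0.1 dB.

-4.1 dB

T(0) = 1·25 / (40) = 0.625
20 log₁₀(0.625) ≈ -4.08 dB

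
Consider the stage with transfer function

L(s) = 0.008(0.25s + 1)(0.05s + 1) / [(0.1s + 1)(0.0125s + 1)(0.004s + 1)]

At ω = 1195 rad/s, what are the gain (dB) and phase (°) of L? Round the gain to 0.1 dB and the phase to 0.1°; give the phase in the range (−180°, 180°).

-35.7 dB, -75.0°

At ω = 1195 rad/s:
zero (1 + j1195·0.25) = 1 + j298.75 → |·| ≈ 298.75, ∠ ≈ 89.81°
zero (1 + j1195·0.05) = 1 + j59.75 → |·| ≈ 59.758, ∠ ≈ 89.04°
pole (1 + j1195·0.1) = 1 + j119.5 → |·| ≈ 119.5, ∠ ≈ 89.52°
pole (1 + j1195·0.0125) = 1 + j14.9375 → |·| ≈ 14.971, ∠ ≈ 86.17°
pole (1 + j1195·0.004) = 1 + j4.78 → |·| ≈ 4.8835, ∠ ≈ 78.18°
|L| = 0.008 · 298.75 · 59.758 / (119.5 · 14.971 · 4.8835) ≈ 0.016347
Gain = 20 log₁₀(0.016347) ≈ -35.73 dB
∠L = (89.81° + 89.04°) − (89.52° + 86.17° + 78.18°) = -75.02°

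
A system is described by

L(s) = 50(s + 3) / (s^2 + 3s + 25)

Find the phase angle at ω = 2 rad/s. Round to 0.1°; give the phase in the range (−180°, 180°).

17.7°

At s = jω = j2:
zero (s+3): 3 + j2 → |·| = √(3²+2²) = √13 ≈ 3.6056, ∠ = arctan(2/3) ≈ 33.69°
quadratic: (j2)² + 3·j2 + 25 = 21 + j6 → |·| ≈ 21.84, ∠ ≈ 15.95°
∠L = 33.69° − 15.95° = 17.74°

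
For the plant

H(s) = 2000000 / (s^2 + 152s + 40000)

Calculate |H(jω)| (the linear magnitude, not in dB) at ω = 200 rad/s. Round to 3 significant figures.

At s = jω = j200:
quadratic: (j200)² + 152·j200 + 40000 = 0 + j30400 → |·| ≈ 30400, ∠ ≈ 90.00°
|H| = 2000000 / 30400 ≈ 65.789

65.8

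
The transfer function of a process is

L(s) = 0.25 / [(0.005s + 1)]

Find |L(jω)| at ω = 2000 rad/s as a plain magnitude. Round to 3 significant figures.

At ω = 2000 rad/s:
pole (1 + j2000·0.005) = 1 + j10 → |·| ≈ 10.05, ∠ ≈ 84.29°
|L| = 0.25 · 1 / (10.05) ≈ 0.024876

0.0249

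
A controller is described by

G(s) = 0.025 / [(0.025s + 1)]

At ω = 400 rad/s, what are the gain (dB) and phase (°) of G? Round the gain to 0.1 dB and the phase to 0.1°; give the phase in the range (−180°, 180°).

-52.1 dB, -84.3°

At ω = 400 rad/s:
pole (1 + j400·0.025) = 1 + j10 → |·| ≈ 10.05, ∠ ≈ 84.29°
|G| = 0.025 · 1 / (10.05) ≈ 0.0024876
Gain = 20 log₁₀(0.0024876) ≈ -52.08 dB
∠G = (0°) − (84.29°) = -84.29°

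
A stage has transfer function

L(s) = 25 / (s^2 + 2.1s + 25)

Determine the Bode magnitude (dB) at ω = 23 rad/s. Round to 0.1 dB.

-26.1 dB

At s = jω = j23:
quadratic: (j23)² + 2.1·j23 + 25 = -504 + j48.3 → |·| ≈ 506.31, ∠ ≈ 174.53°
|L| = 25 / 506.31 ≈ 0.049377
Gain = 20 log₁₀(0.049377) ≈ -26.13 dB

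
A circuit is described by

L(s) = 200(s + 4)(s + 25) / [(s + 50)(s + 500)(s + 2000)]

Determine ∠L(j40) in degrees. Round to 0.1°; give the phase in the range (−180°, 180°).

97.9°

At s = jω = j40:
zero (s+4): 4 + j40 → |·| = √(4²+40²) = √1616 ≈ 40.2, ∠ = arctan(40/4) ≈ 84.29°
zero (s+25): 25 + j40 → |·| = √(25²+40²) = √2225 ≈ 47.17, ∠ = arctan(40/25) ≈ 57.99°
pole (s+50): 50 + j40 → |·| = √(50²+40²) = √4100 ≈ 64.031, ∠ = arctan(40/50) ≈ 38.66°
pole (s+500): 500 + j40 → |·| = √(500²+40²) = √251600 ≈ 501.6, ∠ = arctan(40/500) ≈ 4.57°
pole (s+2000): 2000 + j40 → |·| = √(2000²+40²) = √4001600 ≈ 2000.4, ∠ = arctan(40/2000) ≈ 1.15°
∠L = 142.28° − 44.38° = 97.90°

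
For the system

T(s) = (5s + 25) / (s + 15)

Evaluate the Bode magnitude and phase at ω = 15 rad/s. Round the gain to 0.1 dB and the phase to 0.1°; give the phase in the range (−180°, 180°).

Substitute s = j15:
Numerator: 5(j15) + 25 = 25 + j75
Denominator: (j15) + 15 = 15 + j15
|N| = √(25² + 75²) ≈ 79.057, ∠N ≈ 71.57°
|D| = √(15² + 15²) ≈ 21.213, ∠D ≈ 45.00°
|T| = 79.057 / 21.213 ≈ 3.7268
Gain = 20 log₁₀(3.7268) ≈ 11.43 dB
∠T = 71.57° − 45.00° = 26.57°

11.4 dB, 26.6°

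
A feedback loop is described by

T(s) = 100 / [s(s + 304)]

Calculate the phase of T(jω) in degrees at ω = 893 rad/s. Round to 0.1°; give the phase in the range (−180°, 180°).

At s = jω = j893:
pole (s+304): 304 + j893 → |·| = √(304²+893²) = √889865 ≈ 943.33, ∠ = arctan(893/304) ≈ 71.20°
pole at origin: |s| = 893, ∠ = 90.00° (in denominator)
∠T = 0.00° − 161.20° = -161.20°

-161.2°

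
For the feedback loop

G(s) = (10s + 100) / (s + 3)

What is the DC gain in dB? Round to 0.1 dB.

30.5 dB

G(0) = 100 / 3 ≈ 33.333
20 log₁₀(33.333) ≈ 30.46 dB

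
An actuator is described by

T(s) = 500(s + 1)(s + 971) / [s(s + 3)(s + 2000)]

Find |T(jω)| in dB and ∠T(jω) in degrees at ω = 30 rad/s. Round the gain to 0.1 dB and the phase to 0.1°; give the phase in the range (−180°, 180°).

18.1 dB, -85.3°

At s = jω = j30:
zero (s+1): 1 + j30 → |·| = √(1²+30²) = √901 ≈ 30.017, ∠ = arctan(30/1) ≈ 88.09°
zero (s+971): 971 + j30 → |·| = √(971²+30²) = √943741 ≈ 971.46, ∠ = arctan(30/971) ≈ 1.77°
pole (s+3): 3 + j30 → |·| = √(3²+30²) = √909 ≈ 30.15, ∠ = arctan(30/3) ≈ 84.29°
pole (s+2000): 2000 + j30 → |·| = √(2000²+30²) = √4000900 ≈ 2000.2, ∠ = arctan(30/2000) ≈ 0.86°
pole at origin: |s| = 30, ∠ = 90.00° (in denominator)
|T| = 500 · 29160 / 1.8092e+06 ≈ 8.0588
Gain = 20 log₁₀(8.0588) ≈ 18.13 dB
∠T = 89.86° − 175.15° = -85.29°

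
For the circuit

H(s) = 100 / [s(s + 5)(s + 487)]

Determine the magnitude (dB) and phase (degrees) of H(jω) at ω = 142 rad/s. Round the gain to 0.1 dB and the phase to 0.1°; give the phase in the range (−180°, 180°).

-100.2 dB, 165.8°

At s = jω = j142:
pole (s+5): 5 + j142 → |·| = √(5²+142²) = √20189 ≈ 142.09, ∠ = arctan(142/5) ≈ 87.98°
pole (s+487): 487 + j142 → |·| = √(487²+142²) = √257333 ≈ 507.28, ∠ = arctan(142/487) ≈ 16.26°
pole at origin: |s| = 142, ∠ = 90.00° (in denominator)
|H| = 100 / 1.0235e+07 ≈ 9.7704e-06
Gain = 20 log₁₀(9.7704e-06) ≈ -100.20 dB
∠H = 0.00° − 194.24° = -194.24° ≡ 165.76° (principal value)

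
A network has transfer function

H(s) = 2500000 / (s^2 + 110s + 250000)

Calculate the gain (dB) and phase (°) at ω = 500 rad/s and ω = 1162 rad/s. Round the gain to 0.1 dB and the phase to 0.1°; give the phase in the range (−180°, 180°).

At s = jω = j500:
quadratic: (j500)² + 110·j500 + 250000 = 0 + j55000 → |·| ≈ 55000, ∠ ≈ 90.00°
|H| = 2500000 / 55000 ≈ 45.455
Gain = 20 log₁₀(45.455) ≈ 33.15 dB
∠H = 0.00° − 90.00° = -90.00°

At s = jω = j1162:
quadratic: (j1162)² + 110·j1162 + 250000 = -1100244 + j127820 → |·| ≈ 1.1076e+06, ∠ ≈ 173.37°
|H| = 2500000 / 1.1076e+06 ≈ 2.2571
Gain = 20 log₁₀(2.2571) ≈ 7.07 dB
∠H = 0.00° − 173.37° = -173.37°

ω = 500: 33.2 dB, -90.0°; ω = 1162: 7.1 dB, -173.4°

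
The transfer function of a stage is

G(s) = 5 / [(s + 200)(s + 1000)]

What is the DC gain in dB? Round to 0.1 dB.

-92.0 dB

G(0) = 5 / (200·1000) = 2.5e-05
20 log₁₀(2.5e-05) ≈ -92.04 dB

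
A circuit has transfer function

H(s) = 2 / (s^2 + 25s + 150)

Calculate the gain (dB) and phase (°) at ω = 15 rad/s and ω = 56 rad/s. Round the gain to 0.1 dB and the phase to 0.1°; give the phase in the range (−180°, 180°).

Substitute s = j15:
Numerator: 2 = 2 + j0
Denominator: (j15)^2 + 25(j15) + 150 = -75 + j375
|N| = √(2² + 0²) ≈ 2, ∠N ≈ 0.00°
|D| = √(75² + 375²) ≈ 382.43, ∠D ≈ 101.31°
|H| = 2 / 382.43 ≈ 0.0052297
Gain = 20 log₁₀(0.0052297) ≈ -45.63 dB
∠H = 0.00° − 101.31° = -101.31°

Substitute s = j56:
Numerator: 2 = 2 + j0
Denominator: (j56)^2 + 25(j56) + 150 = -2986 + j1400
|N| = √(2² + 0²) ≈ 2, ∠N ≈ 0.00°
|D| = √(2986² + 1400²) ≈ 3297.9, ∠D ≈ 154.88°
|H| = 2 / 3297.9 ≈ 0.00060645
Gain = 20 log₁₀(0.00060645) ≈ -64.34 dB
∠H = 0.00° − 154.88° = -154.88°

ω = 15: -45.6 dB, -101.3°; ω = 56: -64.3 dB, -154.9°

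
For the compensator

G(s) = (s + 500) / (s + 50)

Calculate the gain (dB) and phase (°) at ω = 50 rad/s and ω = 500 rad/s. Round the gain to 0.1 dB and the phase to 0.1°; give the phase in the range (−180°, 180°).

ω = 50: 17.0 dB, -39.3°; ω = 500: 3.0 dB, -39.3°

Substitute s = j50:
Numerator: (j50) + 500 = 500 + j50
Denominator: (j50) + 50 = 50 + j50
|N| = √(500² + 50²) ≈ 502.49, ∠N ≈ 5.71°
|D| = √(50² + 50²) ≈ 70.711, ∠D ≈ 45.00°
|G| = 502.49 / 70.711 ≈ 7.1062
Gain = 20 log₁₀(7.1062) ≈ 17.03 dB
∠G = 5.71° − 45.00° = -39.29°

Substitute s = j500:
Numerator: (j500) + 500 = 500 + j500
Denominator: (j500) + 50 = 50 + j500
|N| = √(500² + 500²) ≈ 707.11, ∠N ≈ 45.00°
|D| = √(50² + 500²) ≈ 502.49, ∠D ≈ 84.29°
|G| = 707.11 / 502.49 ≈ 1.4072
Gain = 20 log₁₀(1.4072) ≈ 2.97 dB
∠G = 45.00° − 84.29° = -39.29°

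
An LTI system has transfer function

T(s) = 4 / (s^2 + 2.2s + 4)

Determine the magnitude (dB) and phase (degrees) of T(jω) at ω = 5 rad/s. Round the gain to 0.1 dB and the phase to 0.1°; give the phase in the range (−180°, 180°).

-15.5 dB, -152.4°

At s = jω = j5:
quadratic: (j5)² + 2.2·j5 + 4 = -21 + j11 → |·| ≈ 23.707, ∠ ≈ 152.35°
|T| = 4 / 23.707 ≈ 0.16873
Gain = 20 log₁₀(0.16873) ≈ -15.46 dB
∠T = 0.00° − 152.35° = -152.35°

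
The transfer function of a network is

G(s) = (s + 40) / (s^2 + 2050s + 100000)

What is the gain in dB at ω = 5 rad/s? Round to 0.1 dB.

-67.9 dB

Substitute s = j5:
Numerator: (j5) + 40 = 40 + j5
Denominator: (j5)^2 + 2050(j5) + 100000 = 99975 + j10250
|N| = √(40² + 5²) ≈ 40.311, ∠N ≈ 7.13°
|D| = √(99975² + 10250²) ≈ 1.005e+05, ∠D ≈ 5.85°
|G| = 40.311 / 1.005e+05 ≈ 0.0004011
Gain = 20 log₁₀(0.0004011) ≈ -67.93 dB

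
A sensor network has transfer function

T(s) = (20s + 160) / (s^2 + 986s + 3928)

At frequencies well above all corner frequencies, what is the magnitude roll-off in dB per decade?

-20 dB/decade

Each pole contributes −20 dB/decade at high frequency; each zero contributes +20 dB/decade.
Net: 1 zero(s) − 2 pole(s) → -20 dB/decade.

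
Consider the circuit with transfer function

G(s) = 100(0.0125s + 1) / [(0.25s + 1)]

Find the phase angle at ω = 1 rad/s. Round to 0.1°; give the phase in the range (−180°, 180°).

At ω = 1 rad/s:
zero (1 + j1·0.0125) = 1 + j0.0125 → |·| ≈ 1.0001, ∠ ≈ 0.72°
pole (1 + j1·0.25) = 1 + j0.25 → |·| ≈ 1.0308, ∠ ≈ 14.04°
∠G = (0.72°) − (14.04°) = -13.32°

-13.3°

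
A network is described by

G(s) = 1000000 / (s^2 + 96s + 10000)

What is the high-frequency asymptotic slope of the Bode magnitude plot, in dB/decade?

-40 dB/decade

Each pole contributes −20 dB/decade at high frequency; each zero contributes +20 dB/decade.
Net: 0 zero(s) − 2 pole(s) → -40 dB/decade.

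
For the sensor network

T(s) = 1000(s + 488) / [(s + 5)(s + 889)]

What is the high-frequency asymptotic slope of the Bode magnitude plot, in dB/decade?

Each pole contributes −20 dB/decade at high frequency; each zero contributes +20 dB/decade.
Net: 1 zero(s) − 2 pole(s) → -20 dB/decade.

-20 dB/decade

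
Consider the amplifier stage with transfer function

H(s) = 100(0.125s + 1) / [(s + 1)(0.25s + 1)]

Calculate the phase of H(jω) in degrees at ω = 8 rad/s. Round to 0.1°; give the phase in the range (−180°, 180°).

At ω = 8 rad/s:
zero (1 + j8·0.125) = 1 + j1 → |·| ≈ 1.4142, ∠ ≈ 45.00°
pole (1 + j8·1) = 1 + j8 → |·| ≈ 8.0623, ∠ ≈ 82.87°
pole (1 + j8·0.25) = 1 + j2 → |·| ≈ 2.2361, ∠ ≈ 63.43°
∠H = (45.00°) − (82.87° + 63.43°) = -101.30°

-101.3°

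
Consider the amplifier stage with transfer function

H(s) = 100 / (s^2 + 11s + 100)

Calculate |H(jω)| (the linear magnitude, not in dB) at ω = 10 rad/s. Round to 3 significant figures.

0.909

At s = jω = j10:
quadratic: (j10)² + 11·j10 + 100 = 0 + j110 → |·| ≈ 110, ∠ ≈ 90.00°
|H| = 100 / 110 ≈ 0.90909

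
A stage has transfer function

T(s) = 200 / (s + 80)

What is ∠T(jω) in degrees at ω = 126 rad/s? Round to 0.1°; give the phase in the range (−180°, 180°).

-57.6°

At s = jω = j126:
pole (s+80): 80 + j126 → |·| = √(80²+126²) = √22276 ≈ 149.25, ∠ = arctan(126/80) ≈ 57.59°
∠T = 0.00° − 57.59° = -57.59°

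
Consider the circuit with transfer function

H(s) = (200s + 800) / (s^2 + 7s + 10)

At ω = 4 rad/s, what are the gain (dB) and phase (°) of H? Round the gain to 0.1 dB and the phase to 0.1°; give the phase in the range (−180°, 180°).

31.9 dB, -57.1°

Substitute s = j4:
Numerator: 200(j4) + 800 = 800 + j800
Denominator: (j4)^2 + 7(j4) + 10 = -6 + j28
|N| = √(800² + 800²) ≈ 1131.4, ∠N ≈ 45.00°
|D| = √(6² + 28²) ≈ 28.636, ∠D ≈ 102.09°
|H| = 1131.4 / 28.636 ≈ 39.51
Gain = 20 log₁₀(39.51) ≈ 31.93 dB
∠H = 45.00° − 102.09° = -57.09°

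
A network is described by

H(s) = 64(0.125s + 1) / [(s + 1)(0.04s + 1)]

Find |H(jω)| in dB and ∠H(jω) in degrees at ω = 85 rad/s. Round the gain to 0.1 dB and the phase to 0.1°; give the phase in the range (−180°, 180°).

7.1 dB, -78.3°

At ω = 85 rad/s:
zero (1 + j85·0.125) = 1 + j10.625 → |·| ≈ 10.672, ∠ ≈ 84.62°
pole (1 + j85·1) = 1 + j85 → |·| ≈ 85.006, ∠ ≈ 89.33°
pole (1 + j85·0.04) = 1 + j3.4 → |·| ≈ 3.544, ∠ ≈ 73.61°
|H| = 64 · 10.672 / (85.006 · 3.544) ≈ 2.2672
Gain = 20 log₁₀(2.2672) ≈ 7.11 dB
∠H = (84.62°) − (89.33° + 73.61°) = -78.32°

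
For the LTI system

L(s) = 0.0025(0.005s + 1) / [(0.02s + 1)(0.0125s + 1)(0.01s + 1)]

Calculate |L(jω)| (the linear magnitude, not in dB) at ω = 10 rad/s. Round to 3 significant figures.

At ω = 10 rad/s:
zero (1 + j10·0.005) = 1 + j0.05 → |·| ≈ 1.0012, ∠ ≈ 2.86°
pole (1 + j10·0.02) = 1 + j0.2 → |·| ≈ 1.0198, ∠ ≈ 11.31°
pole (1 + j10·0.0125) = 1 + j0.125 → |·| ≈ 1.0078, ∠ ≈ 7.13°
pole (1 + j10·0.01) = 1 + j0.1 → |·| ≈ 1.005, ∠ ≈ 5.71°
|L| = 0.0025 · 1.0012 / (1.0198 · 1.0078 · 1.005) ≈ 0.0024233

0.00242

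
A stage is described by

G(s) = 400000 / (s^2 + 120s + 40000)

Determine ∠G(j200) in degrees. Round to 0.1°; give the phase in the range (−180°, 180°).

At s = jω = j200:
quadratic: (j200)² + 120·j200 + 40000 = 0 + j24000 → |·| ≈ 24000, ∠ ≈ 90.00°
∠G = 0.00° − 90.00° = -90.00°

-90.0°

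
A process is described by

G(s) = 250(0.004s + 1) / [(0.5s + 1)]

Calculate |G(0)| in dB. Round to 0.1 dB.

48.0 dB

G(0) = 250 · 1 / 1 = 250
20 log₁₀(250) ≈ 47.96 dB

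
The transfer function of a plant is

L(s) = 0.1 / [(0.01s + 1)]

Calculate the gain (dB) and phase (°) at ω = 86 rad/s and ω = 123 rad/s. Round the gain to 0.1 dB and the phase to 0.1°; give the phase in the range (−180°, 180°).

ω = 86: -22.4 dB, -40.7°; ω = 123: -24.0 dB, -50.9°

At ω = 86 rad/s:
pole (1 + j86·0.01) = 1 + j0.86 → |·| ≈ 1.3189, ∠ ≈ 40.70°
|L| = 0.1 · 1 / (1.3189) ≈ 0.075821
Gain = 20 log₁₀(0.075821) ≈ -22.40 dB
∠L = (0°) − (40.70°) = -40.70°

At ω = 123 rad/s:
pole (1 + j123·0.01) = 1 + j1.23 → |·| ≈ 1.5852, ∠ ≈ 50.89°
|L| = 0.1 · 1 / (1.5852) ≈ 0.063084
Gain = 20 log₁₀(0.063084) ≈ -24.00 dB
∠L = (0°) − (50.89°) = -50.89°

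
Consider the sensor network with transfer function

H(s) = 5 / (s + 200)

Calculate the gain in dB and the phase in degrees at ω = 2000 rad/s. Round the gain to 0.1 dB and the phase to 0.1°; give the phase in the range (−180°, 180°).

-52.1 dB, -84.3°

At s = jω = j2000:
pole (s+200): 200 + j2000 → |·| = √(200²+2000²) = √4040000 ≈ 2010, ∠ = arctan(2000/200) ≈ 84.29°
|H| = 5 / 2010 ≈ 0.0024876
Gain = 20 log₁₀(0.0024876) ≈ -52.08 dB
∠H = 0.00° − 84.29° = -84.29°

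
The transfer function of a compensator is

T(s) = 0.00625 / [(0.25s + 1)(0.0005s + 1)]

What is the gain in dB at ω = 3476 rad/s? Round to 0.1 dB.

At ω = 3476 rad/s:
pole (1 + j3476·0.25) = 1 + j869 → |·| ≈ 869, ∠ ≈ 89.93°
pole (1 + j3476·0.0005) = 1 + j1.738 → |·| ≈ 2.0052, ∠ ≈ 60.08°
|T| = 0.00625 · 1 / (869 · 2.0052) ≈ 3.5868e-06
Gain = 20 log₁₀(3.5868e-06) ≈ -108.91 dB

-108.9 dB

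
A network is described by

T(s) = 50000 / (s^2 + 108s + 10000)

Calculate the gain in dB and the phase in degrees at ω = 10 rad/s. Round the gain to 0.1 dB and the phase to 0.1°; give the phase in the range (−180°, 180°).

14.0 dB, -6.2°

At s = jω = j10:
quadratic: (j10)² + 108·j10 + 10000 = 9900 + j1080 → |·| ≈ 9958.7, ∠ ≈ 6.23°
|T| = 50000 / 9958.7 ≈ 5.0207
Gain = 20 log₁₀(5.0207) ≈ 14.02 dB
∠T = 0.00° − 6.23° = -6.23°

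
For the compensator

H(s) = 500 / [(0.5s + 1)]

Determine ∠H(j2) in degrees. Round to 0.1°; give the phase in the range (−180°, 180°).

-45.0°

At ω = 2 rad/s:
pole (1 + j2·0.5) = 1 + j1 → |·| ≈ 1.4142, ∠ ≈ 45.00°
∠H = (0°) − (45.00°) = -45.00°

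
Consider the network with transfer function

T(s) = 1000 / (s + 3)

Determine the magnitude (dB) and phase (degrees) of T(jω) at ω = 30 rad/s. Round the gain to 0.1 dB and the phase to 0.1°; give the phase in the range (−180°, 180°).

30.4 dB, -84.3°

At s = jω = j30:
pole (s+3): 3 + j30 → |·| = √(3²+30²) = √909 ≈ 30.15, ∠ = arctan(30/3) ≈ 84.29°
|T| = 1000 / 30.15 ≈ 33.167
Gain = 20 log₁₀(33.167) ≈ 30.41 dB
∠T = 0.00° − 84.29° = -84.29°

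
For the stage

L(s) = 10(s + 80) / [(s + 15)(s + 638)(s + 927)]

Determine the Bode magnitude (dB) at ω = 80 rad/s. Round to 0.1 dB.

At s = jω = j80:
zero (s+80): 80 + j80 → |·| = √(80²+80²) = √12800 ≈ 113.14, ∠ = arctan(80/80) ≈ 45.00°
pole (s+15): 15 + j80 → |·| = √(15²+80²) = √6625 ≈ 81.394, ∠ = arctan(80/15) ≈ 79.38°
pole (s+638): 638 + j80 → |·| = √(638²+80²) = √413444 ≈ 643, ∠ = arctan(80/638) ≈ 7.15°
pole (s+927): 927 + j80 → |·| = √(927²+80²) = √865729 ≈ 930.45, ∠ = arctan(80/927) ≈ 4.93°
|L| = 10 · 113.14 / 4.8696e+07 ≈ 2.3234e-05
Gain = 20 log₁₀(2.3234e-05) ≈ -92.68 dB

-92.7 dB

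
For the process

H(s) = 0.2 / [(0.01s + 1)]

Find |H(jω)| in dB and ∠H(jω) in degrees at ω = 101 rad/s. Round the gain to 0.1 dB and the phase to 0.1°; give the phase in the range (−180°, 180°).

-17.0 dB, -45.3°

At ω = 101 rad/s:
pole (1 + j101·0.01) = 1 + j1.01 → |·| ≈ 1.4213, ∠ ≈ 45.29°
|H| = 0.2 · 1 / (1.4213) ≈ 0.14072
Gain = 20 log₁₀(0.14072) ≈ -17.03 dB
∠H = (0°) − (45.29°) = -45.29°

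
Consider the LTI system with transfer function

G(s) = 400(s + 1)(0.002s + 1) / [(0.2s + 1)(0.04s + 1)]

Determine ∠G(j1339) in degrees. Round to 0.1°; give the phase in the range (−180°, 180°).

At ω = 1339 rad/s:
zero (1 + j1339·1) = 1 + j1339 → |·| ≈ 1339, ∠ ≈ 89.96°
zero (1 + j1339·0.002) = 1 + j2.678 → |·| ≈ 2.8586, ∠ ≈ 69.52°
pole (1 + j1339·0.2) = 1 + j267.8 → |·| ≈ 267.8, ∠ ≈ 89.79°
pole (1 + j1339·0.04) = 1 + j53.56 → |·| ≈ 53.569, ∠ ≈ 88.93°
∠G = (89.96° + 69.52°) − (89.79° + 88.93°) = -19.24°

-19.2°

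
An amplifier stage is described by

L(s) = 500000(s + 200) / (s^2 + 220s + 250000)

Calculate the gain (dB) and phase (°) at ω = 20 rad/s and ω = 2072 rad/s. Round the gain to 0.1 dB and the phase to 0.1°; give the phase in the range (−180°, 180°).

ω = 20: 52.1 dB, 4.7°; ω = 2072: 48.2 dB, -89.1°

At s = jω = j20:
zero (s+200): 200 + j20 → |·| = √(200²+20²) = √40400 ≈ 201, ∠ = arctan(20/200) ≈ 5.71°
quadratic: (j20)² + 220·j20 + 250000 = 249600 + j4400 → |·| ≈ 2.4964e+05, ∠ ≈ 1.01°
|L| = 500000 · 201 / 2.4964e+05 ≈ 402.58
Gain = 20 log₁₀(402.58) ≈ 52.10 dB
∠L = 5.71° − 1.01° = 4.70°

At s = jω = j2072:
zero (s+200): 200 + j2072 → |·| = √(200²+2072²) = √4333184 ≈ 2081.6, ∠ = arctan(2072/200) ≈ 84.49°
quadratic: (j2072)² + 220·j2072 + 250000 = -4043184 + j455840 → |·| ≈ 4.0688e+06, ∠ ≈ 173.57°
|L| = 500000 · 2081.6 / 4.0688e+06 ≈ 255.8
Gain = 20 log₁₀(255.8) ≈ 48.16 dB
∠L = 84.49° − 173.57° = -89.08°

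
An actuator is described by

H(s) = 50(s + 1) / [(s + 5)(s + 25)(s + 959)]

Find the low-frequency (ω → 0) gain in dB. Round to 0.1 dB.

-67.6 dB

H(0) = 50·1 / (5·25·959) ≈ 0.0004171
20 log₁₀(0.0004171) ≈ -67.60 dB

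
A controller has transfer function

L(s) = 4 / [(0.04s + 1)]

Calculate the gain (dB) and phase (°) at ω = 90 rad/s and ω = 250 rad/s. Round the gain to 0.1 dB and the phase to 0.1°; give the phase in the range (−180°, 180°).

At ω = 90 rad/s:
pole (1 + j90·0.04) = 1 + j3.6 → |·| ≈ 3.7363, ∠ ≈ 74.48°
|L| = 4 · 1 / (3.7363) ≈ 1.0706
Gain = 20 log₁₀(1.0706) ≈ 0.59 dB
∠L = (0°) − (74.48°) = -74.48°

At ω = 250 rad/s:
pole (1 + j250·0.04) = 1 + j10 → |·| ≈ 10.05, ∠ ≈ 84.29°
|L| = 4 · 1 / (10.05) ≈ 0.39801
Gain = 20 log₁₀(0.39801) ≈ -8.00 dB
∠L = (0°) − (84.29°) = -84.29°

ω = 90: 0.6 dB, -74.5°; ω = 250: -8.0 dB, -84.3°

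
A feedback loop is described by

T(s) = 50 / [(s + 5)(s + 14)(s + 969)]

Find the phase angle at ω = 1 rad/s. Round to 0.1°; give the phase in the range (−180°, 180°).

-15.5°

At s = jω = j1:
pole (s+5): 5 + j1 → |·| = √(5²+1²) = √26 ≈ 5.099, ∠ = arctan(1/5) ≈ 11.31°
pole (s+14): 14 + j1 → |·| = √(14²+1²) = √197 ≈ 14.036, ∠ = arctan(1/14) ≈ 4.09°
pole (s+969): 969 + j1 → |·| = √(969²+1²) = √938962 ≈ 969, ∠ = arctan(1/969) ≈ 0.06°
∠T = 0.00° − 15.46° = -15.46°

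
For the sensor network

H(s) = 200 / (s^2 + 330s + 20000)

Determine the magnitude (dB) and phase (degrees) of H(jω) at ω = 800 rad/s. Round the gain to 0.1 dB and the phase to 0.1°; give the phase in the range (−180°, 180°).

Substitute s = j800:
Numerator: 200 = 200 + j0
Denominator: (j800)^2 + 330(j800) + 20000 = -620000 + j264000
|N| = √(200² + 0²) ≈ 200, ∠N ≈ 0.00°
|D| = √(620000² + 264000²) ≈ 6.7387e+05, ∠D ≈ 156.94°
|H| = 200 / 6.7387e+05 ≈ 0.00029679
Gain = 20 log₁₀(0.00029679) ≈ -70.55 dB
∠H = 0.00° − 156.94° = -156.94°

-70.6 dB, -156.9°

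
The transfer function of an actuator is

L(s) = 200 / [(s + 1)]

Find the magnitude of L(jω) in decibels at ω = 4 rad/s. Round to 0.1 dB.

At ω = 4 rad/s:
pole (1 + j4·1) = 1 + j4 → |·| ≈ 4.1231, ∠ ≈ 75.96°
|L| = 200 · 1 / (4.1231) ≈ 48.507
Gain = 20 log₁₀(48.507) ≈ 33.72 dB

33.7 dB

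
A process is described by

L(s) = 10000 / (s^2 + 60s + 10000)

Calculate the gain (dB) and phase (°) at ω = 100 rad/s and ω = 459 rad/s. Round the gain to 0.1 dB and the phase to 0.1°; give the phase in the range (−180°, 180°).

ω = 100: 4.4 dB, -90.0°; ω = 459: -26.1 dB, -172.2°

At s = jω = j100:
quadratic: (j100)² + 60·j100 + 10000 = 0 + j6000 → |·| ≈ 6000, ∠ ≈ 90.00°
|L| = 10000 / 6000 ≈ 1.6667
Gain = 20 log₁₀(1.6667) ≈ 4.44 dB
∠L = 0.00° − 90.00° = -90.00°

At s = jω = j459:
quadratic: (j459)² + 60·j459 + 10000 = -200681 + j27540 → |·| ≈ 2.0256e+05, ∠ ≈ 172.19°
|L| = 10000 / 2.0256e+05 ≈ 0.049368
Gain = 20 log₁₀(0.049368) ≈ -26.13 dB
∠L = 0.00° − 172.19° = -172.19°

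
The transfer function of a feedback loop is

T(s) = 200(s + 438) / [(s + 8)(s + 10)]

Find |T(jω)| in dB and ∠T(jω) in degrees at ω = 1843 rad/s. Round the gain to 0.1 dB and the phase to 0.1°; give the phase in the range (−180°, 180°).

At s = jω = j1843:
zero (s+438): 438 + j1843 → |·| = √(438²+1843²) = √3588493 ≈ 1894.3, ∠ = arctan(1843/438) ≈ 76.63°
pole (s+8): 8 + j1843 → |·| = √(8²+1843²) = √3396713 ≈ 1843, ∠ = arctan(1843/8) ≈ 89.75°
pole (s+10): 10 + j1843 → |·| = √(10²+1843²) = √3396749 ≈ 1843, ∠ = arctan(1843/10) ≈ 89.69°
|T| = 200 · 1894.3 / 3.3966e+06 ≈ 0.11154
Gain = 20 log₁₀(0.11154) ≈ -19.05 dB
∠T = 76.63° − 179.44° = -102.81°

-19.1 dB, -102.8°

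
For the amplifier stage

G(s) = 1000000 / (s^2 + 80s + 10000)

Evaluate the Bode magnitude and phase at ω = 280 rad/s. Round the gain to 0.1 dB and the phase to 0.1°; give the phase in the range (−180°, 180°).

At s = jω = j280:
quadratic: (j280)² + 80·j280 + 10000 = -68400 + j22400 → |·| ≈ 71974, ∠ ≈ 161.87°
|G| = 1000000 / 71974 ≈ 13.894
Gain = 20 log₁₀(13.894) ≈ 22.86 dB
∠G = 0.00° − 161.87° = -161.87°

22.9 dB, -161.9°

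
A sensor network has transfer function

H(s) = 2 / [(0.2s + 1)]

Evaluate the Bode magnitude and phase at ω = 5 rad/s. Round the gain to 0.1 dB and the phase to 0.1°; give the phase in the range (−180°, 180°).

At ω = 5 rad/s:
pole (1 + j5·0.2) = 1 + j1 → |·| ≈ 1.4142, ∠ ≈ 45.00°
|H| = 2 · 1 / (1.4142) ≈ 1.4142
Gain = 20 log₁₀(1.4142) ≈ 3.01 dB
∠H = (0°) − (45.00°) = -45.00°

3.0 dB, -45.0°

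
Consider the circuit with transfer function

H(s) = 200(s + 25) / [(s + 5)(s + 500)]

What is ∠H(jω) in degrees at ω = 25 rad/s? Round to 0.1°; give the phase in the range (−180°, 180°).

-36.6°

At s = jω = j25:
zero (s+25): 25 + j25 → |·| = √(25²+25²) = √1250 ≈ 35.355, ∠ = arctan(25/25) ≈ 45.00°
pole (s+5): 5 + j25 → |·| = √(5²+25²) = √650 ≈ 25.495, ∠ = arctan(25/5) ≈ 78.69°
pole (s+500): 500 + j25 → |·| = √(500²+25²) = √250625 ≈ 500.62, ∠ = arctan(25/500) ≈ 2.86°
∠H = 45.00° − 81.55° = -36.55°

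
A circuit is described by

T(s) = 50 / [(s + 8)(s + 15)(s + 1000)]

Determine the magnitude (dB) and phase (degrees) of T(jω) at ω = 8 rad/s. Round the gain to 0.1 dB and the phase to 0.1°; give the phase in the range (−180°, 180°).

At s = jω = j8:
pole (s+8): 8 + j8 → |·| = √(8²+8²) = √128 ≈ 11.314, ∠ = arctan(8/8) ≈ 45.00°
pole (s+15): 15 + j8 → |·| = √(15²+8²) = √289 ≈ 17, ∠ = arctan(8/15) ≈ 28.07°
pole (s+1000): 1000 + j8 → |·| = √(1000²+8²) = √1000064 ≈ 1000, ∠ = arctan(8/1000) ≈ 0.46°
|T| = 50 / 1.9234e+05 ≈ 0.00025996
Gain = 20 log₁₀(0.00025996) ≈ -71.70 dB
∠T = 0.00° − 73.53° = -73.53°

-71.7 dB, -73.5°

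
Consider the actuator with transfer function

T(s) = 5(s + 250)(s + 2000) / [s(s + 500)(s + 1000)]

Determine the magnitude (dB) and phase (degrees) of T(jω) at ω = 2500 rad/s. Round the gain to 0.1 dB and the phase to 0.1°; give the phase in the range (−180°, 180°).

-52.6 dB, -101.3°

At s = jω = j2500:
zero (s+250): 250 + j2500 → |·| = √(250²+2500²) = √6312500 ≈ 2512.5, ∠ = arctan(2500/250) ≈ 84.29°
zero (s+2000): 2000 + j2500 → |·| = √(2000²+2500²) = √10250000 ≈ 3201.6, ∠ = arctan(2500/2000) ≈ 51.34°
pole (s+500): 500 + j2500 → |·| = √(500²+2500²) = √6500000 ≈ 2549.5, ∠ = arctan(2500/500) ≈ 78.69°
pole (s+1000): 1000 + j2500 → |·| = √(1000²+2500²) = √7250000 ≈ 2692.6, ∠ = arctan(2500/1000) ≈ 68.20°
pole at origin: |s| = 2500, ∠ = 90.00° (in denominator)
|T| = 5 · 8.044e+06 / 1.7162e+10 ≈ 0.0023435
Gain = 20 log₁₀(0.0023435) ≈ -52.60 dB
∠T = 135.63° − 236.89° = -101.26°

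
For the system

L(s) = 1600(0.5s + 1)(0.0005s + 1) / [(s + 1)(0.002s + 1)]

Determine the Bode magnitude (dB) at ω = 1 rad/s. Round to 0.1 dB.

At ω = 1 rad/s:
zero (1 + j1·0.5) = 1 + j0.5 → |·| ≈ 1.118, ∠ ≈ 26.57°
zero (1 + j1·0.0005) = 1 + j0.0005 → |·| ≈ 1, ∠ ≈ 0.03°
pole (1 + j1·1) = 1 + j1 → |·| ≈ 1.4142, ∠ ≈ 45.00°
pole (1 + j1·0.002) = 1 + j0.002 → |·| ≈ 1, ∠ ≈ 0.11°
|L| = 1600 · 1.118 · 1 / (1.4142 · 1) ≈ 1264.9
Gain = 20 log₁₀(1264.9) ≈ 62.04 dB

62.0 dB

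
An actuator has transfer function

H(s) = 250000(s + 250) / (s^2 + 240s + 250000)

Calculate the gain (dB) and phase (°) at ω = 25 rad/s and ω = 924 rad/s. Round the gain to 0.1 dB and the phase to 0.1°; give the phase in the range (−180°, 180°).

ω = 25: 48.0 dB, 4.3°; ω = 924: 51.4 dB, -85.0°

At s = jω = j25:
zero (s+250): 250 + j25 → |·| = √(250²+25²) = √63125 ≈ 251.25, ∠ = arctan(25/250) ≈ 5.71°
quadratic: (j25)² + 240·j25 + 250000 = 249375 + j6000 → |·| ≈ 2.4945e+05, ∠ ≈ 1.38°
|H| = 250000 · 251.25 / 2.4945e+05 ≈ 251.8
Gain = 20 log₁₀(251.8) ≈ 48.02 dB
∠H = 5.71° − 1.38° = 4.33°

At s = jω = j924:
zero (s+250): 250 + j924 → |·| = √(250²+924²) = √916276 ≈ 957.22, ∠ = arctan(924/250) ≈ 74.86°
quadratic: (j924)² + 240·j924 + 250000 = -603776 + j221760 → |·| ≈ 6.4321e+05, ∠ ≈ 159.83°
|H| = 250000 · 957.22 / 6.4321e+05 ≈ 372.05
Gain = 20 log₁₀(372.05) ≈ 51.41 dB
∠H = 74.86° − 159.83° = -84.97°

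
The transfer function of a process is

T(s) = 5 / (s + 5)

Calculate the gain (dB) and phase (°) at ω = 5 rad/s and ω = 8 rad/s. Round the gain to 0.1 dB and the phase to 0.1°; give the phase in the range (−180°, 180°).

Substitute s = j5:
Numerator: 5 = 5 + j0
Denominator: (j5) + 5 = 5 + j5
|N| = √(5² + 0²) ≈ 5, ∠N ≈ 0.00°
|D| = √(5² + 5²) ≈ 7.0711, ∠D ≈ 45.00°
|T| = 5 / 7.0711 ≈ 0.7071
Gain = 20 log₁₀(0.7071) ≈ -3.01 dB
∠T = 0.00° − 45.00° = -45.00°

Substitute s = j8:
Numerator: 5 = 5 + j0
Denominator: (j8) + 5 = 5 + j8
|N| = √(5² + 0²) ≈ 5, ∠N ≈ 0.00°
|D| = √(5² + 8²) ≈ 9.434, ∠D ≈ 57.99°
|T| = 5 / 9.434 ≈ 0.53
Gain = 20 log₁₀(0.53) ≈ -5.51 dB
∠T = 0.00° − 57.99° = -57.99°

ω = 5: -3.0 dB, -45.0°; ω = 8: -5.5 dB, -58.0°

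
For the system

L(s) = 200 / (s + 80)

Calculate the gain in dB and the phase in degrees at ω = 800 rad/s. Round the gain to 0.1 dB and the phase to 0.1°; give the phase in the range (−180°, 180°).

At s = jω = j800:
pole (s+80): 80 + j800 → |·| = √(80²+800²) = √646400 ≈ 803.99, ∠ = arctan(800/80) ≈ 84.29°
|L| = 200 / 803.99 ≈ 0.24876
Gain = 20 log₁₀(0.24876) ≈ -12.08 dB
∠L = 0.00° − 84.29° = -84.29°

-12.1 dB, -84.3°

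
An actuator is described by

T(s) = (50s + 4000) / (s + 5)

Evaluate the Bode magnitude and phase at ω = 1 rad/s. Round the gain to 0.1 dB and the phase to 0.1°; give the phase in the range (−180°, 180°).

Substitute s = j1:
Numerator: 50(j1) + 4000 = 4000 + j50
Denominator: (j1) + 5 = 5 + j1
|N| = √(4000² + 50²) ≈ 4000.3, ∠N ≈ 0.72°
|D| = √(5² + 1²) ≈ 5.099, ∠D ≈ 11.31°
|T| = 4000.3 / 5.099 ≈ 784.53
Gain = 20 log₁₀(784.53) ≈ 57.89 dB
∠T = 0.72° − 11.31° = -10.59°

57.9 dB, -10.6°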